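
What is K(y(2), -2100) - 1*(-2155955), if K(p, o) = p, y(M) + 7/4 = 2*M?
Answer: 8623829/4 ≈ 2.1560e+6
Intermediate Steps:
y(M) = -7/4 + 2*M
K(y(2), -2100) - 1*(-2155955) = (-7/4 + 2*2) - 1*(-2155955) = (-7/4 + 4) + 2155955 = 9/4 + 2155955 = 8623829/4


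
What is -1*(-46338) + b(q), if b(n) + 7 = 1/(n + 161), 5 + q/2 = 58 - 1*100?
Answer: 3104178/67 ≈ 46331.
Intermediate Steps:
q = -94 (q = -10 + 2*(58 - 1*100) = -10 + 2*(58 - 100) = -10 + 2*(-42) = -10 - 84 = -94)
b(n) = -7 + 1/(161 + n) (b(n) = -7 + 1/(n + 161) = -7 + 1/(161 + n))
-1*(-46338) + b(q) = -1*(-46338) + (-1126 - 7*(-94))/(161 - 94) = 46338 + (-1126 + 658)/67 = 46338 + (1/67)*(-468) = 46338 - 468/67 = 3104178/67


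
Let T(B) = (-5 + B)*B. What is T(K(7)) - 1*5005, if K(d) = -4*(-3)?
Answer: -4921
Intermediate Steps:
K(d) = 12
T(B) = B*(-5 + B)
T(K(7)) - 1*5005 = 12*(-5 + 12) - 1*5005 = 12*7 - 5005 = 84 - 5005 = -4921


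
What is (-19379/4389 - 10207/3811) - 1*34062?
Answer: -569855979590/16726479 ≈ -34069.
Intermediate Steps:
(-19379/4389 - 10207/3811) - 1*34062 = (-19379*1/4389 - 10207*1/3811) - 34062 = (-19379/4389 - 10207/3811) - 34062 = -118651892/16726479 - 34062 = -569855979590/16726479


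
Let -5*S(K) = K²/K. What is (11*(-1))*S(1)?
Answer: 11/5 ≈ 2.2000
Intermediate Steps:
S(K) = -K/5 (S(K) = -K²/(5*K) = -K/5)
(11*(-1))*S(1) = (11*(-1))*(-⅕*1) = -11*(-⅕) = 11/5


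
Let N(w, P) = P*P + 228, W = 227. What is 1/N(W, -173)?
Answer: 1/30157 ≈ 3.3160e-5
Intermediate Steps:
N(w, P) = 228 + P**2 (N(w, P) = P**2 + 228 = 228 + P**2)
1/N(W, -173) = 1/(228 + (-173)**2) = 1/(228 + 29929) = 1/30157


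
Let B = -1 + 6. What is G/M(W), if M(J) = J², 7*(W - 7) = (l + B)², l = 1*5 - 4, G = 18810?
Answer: 184338/1445 ≈ 127.57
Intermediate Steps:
l = 1 (l = 5 - 4 = 1)
B = 5
W = 85/7 (W = 7 + (1 + 5)²/7 = 7 + (⅐)*6² = 7 + (⅐)*36 = 7 + 36/7 = 85/7 ≈ 12.143)
G/M(W) = 18810/((85/7)²) = 18810/(7225/49) = 18810*(49/7225) = 184338/1445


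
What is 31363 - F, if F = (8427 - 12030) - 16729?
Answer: 51695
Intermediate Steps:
F = -20332 (F = -3603 - 16729 = -20332)
31363 - F = 31363 - 1*(-20332) = 31363 + 20332 = 51695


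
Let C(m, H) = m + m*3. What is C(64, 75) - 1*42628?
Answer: -42372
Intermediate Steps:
C(m, H) = 4*m (C(m, H) = m + 3*m = 4*m)
C(64, 75) - 1*42628 = 4*64 - 1*42628 = 256 - 42628 = -42372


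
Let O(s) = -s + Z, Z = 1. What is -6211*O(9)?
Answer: 49688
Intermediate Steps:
O(s) = 1 - s (O(s) = -s + 1 = 1 - s)
-6211*O(9) = -6211*(1 - 1*9) = -6211*(1 - 9) = -6211*(-8) = 49688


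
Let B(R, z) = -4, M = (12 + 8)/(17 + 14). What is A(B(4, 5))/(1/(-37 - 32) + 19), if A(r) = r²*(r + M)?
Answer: -57408/20305 ≈ -2.8273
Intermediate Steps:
M = 20/31 ≈ 0.64516
A(r) = r²*(20/31 + r) (A(r) = r²*(r + 20/31) = r²*(20/31 + r))
A(B(4, 5))/(1/(-37 - 32) + 19) = ((-4)²*(20/31 - 4))/(1/(-37 - 32) + 19) = (16*(-104/31))/(1/(-69) + 19) = -1664/(31*(-1/69 + 19)) = -1664/(31*1310/69) = -1664/31*69/1310 = -57408/20305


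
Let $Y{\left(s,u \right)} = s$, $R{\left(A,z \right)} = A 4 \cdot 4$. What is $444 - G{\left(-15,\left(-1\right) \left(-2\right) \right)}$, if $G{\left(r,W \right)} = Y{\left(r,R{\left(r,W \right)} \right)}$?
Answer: $459$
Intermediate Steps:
$R{\left(A,z \right)} = 16 A$ ($R{\left(A,z \right)} = 4 A 4 = 16 A$)
$G{\left(r,W \right)} = r$
$444 - G{\left(-15,\left(-1\right) \left(-2\right) \right)} = 444 - -15 = 444 + 15 = 459$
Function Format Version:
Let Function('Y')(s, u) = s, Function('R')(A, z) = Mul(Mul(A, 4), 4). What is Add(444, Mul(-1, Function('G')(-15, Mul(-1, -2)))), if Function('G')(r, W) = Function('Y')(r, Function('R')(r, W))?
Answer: 459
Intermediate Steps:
Function('R')(A, z) = Mul(16, A) (Function('R')(A, z) = Mul(Mul(4, A), 4) = Mul(16, A))
Function('G')(r, W) = r
Add(444, Mul(-1, Function('G')(-15, Mul(-1, -2)))) = Add(444, Mul(-1, -15)) = Add(444, 15) = 459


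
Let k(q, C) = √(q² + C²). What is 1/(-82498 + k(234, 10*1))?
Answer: -41249/3402932574 - √13714/3402932574 ≈ -1.2156e-5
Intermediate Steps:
k(q, C) = √(C² + q²)
1/(-82498 + k(234, 10*1)) = 1/(-82498 + √((10*1)² + 234²)) = 1/(-82498 + √(10² + 54756)) = 1/(-82498 + √(100 + 54756)) = 1/(-82498 + √54856) = 1/(-82498 + 2*√13714)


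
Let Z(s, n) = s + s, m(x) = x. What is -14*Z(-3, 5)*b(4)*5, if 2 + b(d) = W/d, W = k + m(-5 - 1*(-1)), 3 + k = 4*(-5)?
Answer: -3675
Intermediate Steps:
k = -23 (k = -3 + 4*(-5) = -3 - 20 = -23)
W = -27 (W = -23 + (-5 - 1*(-1)) = -23 + (-5 + 1) = -23 - 4 = -27)
Z(s, n) = 2*s
b(d) = -2 - 27/d
-14*Z(-3, 5)*b(4)*5 = -14*2*(-3)*(-2 - 27/4)*5 = -(-84)*(-2 - 27*¼)*5 = -(-84)*(-2 - 27/4)*5 = -(-84)*(-35)/4*5 = -14*105/2*5 = -735*5 = -3675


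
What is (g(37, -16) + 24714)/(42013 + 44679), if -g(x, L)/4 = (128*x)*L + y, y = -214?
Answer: 164337/43346 ≈ 3.7913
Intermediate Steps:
g(x, L) = 856 - 512*L*x (g(x, L) = -4*((128*x)*L - 214) = -4*(128*L*x - 214) = -4*(-214 + 128*L*x) = 856 - 512*L*x)
(g(37, -16) + 24714)/(42013 + 44679) = ((856 - 512*(-16)*37) + 24714)/(42013 + 44679) = ((856 + 303104) + 24714)/86692 = (303960 + 24714)*(1/86692) = 328674*(1/86692) = 164337/43346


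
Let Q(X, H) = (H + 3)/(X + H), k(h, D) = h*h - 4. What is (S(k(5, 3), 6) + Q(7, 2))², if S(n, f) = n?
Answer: 37636/81 ≈ 464.64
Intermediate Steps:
k(h, D) = -4 + h² (k(h, D) = h² - 4 = -4 + h²)
Q(X, H) = (3 + H)/(H + X)
(S(k(5, 3), 6) + Q(7, 2))² = ((-4 + 5²) + (3 + 2)/(2 + 7))² = ((-4 + 25) + 5/9)² = (21 + (⅑)*5)² = (21 + 5/9)² = (194/9)² = 37636/81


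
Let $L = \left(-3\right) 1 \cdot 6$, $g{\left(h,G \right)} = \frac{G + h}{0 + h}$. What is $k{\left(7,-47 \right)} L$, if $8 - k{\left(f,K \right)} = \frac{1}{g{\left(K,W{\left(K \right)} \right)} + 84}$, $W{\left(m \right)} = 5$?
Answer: $- \frac{95619}{665} \approx -143.79$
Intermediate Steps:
$g{\left(h,G \right)} = \frac{G + h}{h}$
$L = -18$ ($L = \left(-3\right) 6 = -18$)
$k{\left(f,K \right)} = 8 - \frac{1}{84 + \frac{5 + K}{K}}$ ($k{\left(f,K \right)} = 8 - \frac{1}{\frac{5 + K}{K} + 84} = 8 - \frac{1}{84 + \frac{5 + K}{K}}$)
$k{\left(7,-47 \right)} L = \frac{40 + 679 \left(-47\right)}{5 \left(1 + 17 \left(-47\right)\right)} \left(-18\right) = \frac{40 - 31913}{5 \left(1 - 799\right)} \left(-18\right) = \frac{1}{5} \frac{1}{-798} \left(-31873\right) \left(-18\right) = \frac{1}{5} \left(- \frac{1}{798}\right) \left(-31873\right) \left(-18\right) = \frac{31873}{3990} \left(-18\right) = - \frac{95619}{665}$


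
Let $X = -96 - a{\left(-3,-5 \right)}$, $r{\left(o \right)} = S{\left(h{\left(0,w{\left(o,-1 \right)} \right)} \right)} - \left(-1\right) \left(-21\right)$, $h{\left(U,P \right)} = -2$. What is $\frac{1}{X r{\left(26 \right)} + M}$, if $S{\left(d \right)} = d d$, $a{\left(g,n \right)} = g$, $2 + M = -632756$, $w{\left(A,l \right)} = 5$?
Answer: $- \frac{1}{631177} \approx -1.5843 \cdot 10^{-6}$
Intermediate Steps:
$M = -632758$ ($M = -2 - 632756 = -632758$)
$S{\left(d \right)} = d^{2}$
$r{\left(o \right)} = -17$ ($r{\left(o \right)} = \left(-2\right)^{2} - \left(-1\right) \left(-21\right) = 4 - 21 = -17$)
$X = -93$ ($X = -96 - -3 = -96 + 3 = -93$)
$\frac{1}{X r{\left(26 \right)} + M} = \frac{1}{\left(-93\right) \left(-17\right) - 632758} = \frac{1}{1581 - 632758} = \frac{1}{-631177} = - \frac{1}{631177}$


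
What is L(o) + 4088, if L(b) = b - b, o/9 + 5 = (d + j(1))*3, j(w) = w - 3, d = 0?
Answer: 4088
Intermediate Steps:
j(w) = -3 + w
o = -99 (o = -45 + 9*((0 + (-3 + 1))*3) = -45 + 9*((0 - 2)*3) = -45 + 9*(-2*3) = -45 + 9*(-6) = -45 - 54 = -99)
L(b) = 0
L(o) + 4088 = 0 + 4088 = 4088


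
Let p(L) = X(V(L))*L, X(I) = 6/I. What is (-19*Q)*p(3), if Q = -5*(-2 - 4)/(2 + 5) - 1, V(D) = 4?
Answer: -3933/14 ≈ -280.93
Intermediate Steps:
p(L) = 3*L/2 (p(L) = (6/4)*L = (6*(¼))*L = 3*L/2)
Q = 23/7 (Q = -(-30)/7 - 1 = -5*(-6/7) - 1 = 30/7 - 1 = 23/7 ≈ 3.2857)
(-19*Q)*p(3) = (-19*23/7)*((3/2)*3) = -437/7*9/2 = -3933/14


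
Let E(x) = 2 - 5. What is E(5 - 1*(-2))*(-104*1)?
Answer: 312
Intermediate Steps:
E(x) = -3
E(5 - 1*(-2))*(-104*1) = -(-312) = -3*(-104) = 312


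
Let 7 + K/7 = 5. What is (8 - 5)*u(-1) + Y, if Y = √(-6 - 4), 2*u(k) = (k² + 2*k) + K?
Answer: -45/2 + I*√10 ≈ -22.5 + 3.1623*I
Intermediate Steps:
K = -14 (K = -49 + 7*5 = -49 + 35 = -14)
u(k) = -7 + k + k²/2 (u(k) = ((k² + 2*k) - 14)/2 = (-14 + k² + 2*k)/2 = -7 + k + k²/2)
Y = I*√10 (Y = √(-10) = I*√10 ≈ 3.1623*I)
(8 - 5)*u(-1) + Y = (8 - 5)*(-7 - 1 + (½)*(-1)²) + I*√10 = 3*(-7 - 1 + (½)*1) + I*√10 = 3*(-7 - 1 + ½) + I*√10 = 3*(-15/2) + I*√10 = -45/2 + I*√10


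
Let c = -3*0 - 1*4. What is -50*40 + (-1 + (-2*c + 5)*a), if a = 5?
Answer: -1936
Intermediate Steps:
c = -4 (c = 0 - 4 = -4)
-50*40 + (-1 + (-2*c + 5)*a) = -50*40 + (-1 + (-2*(-4) + 5)*5) = -2000 + (-1 + (8 + 5)*5) = -2000 + (-1 + 13*5) = -2000 + (-1 + 65) = -2000 + 64 = -1936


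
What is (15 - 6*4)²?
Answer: 81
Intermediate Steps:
(15 - 6*4)² = (15 - 1*24)² = (15 - 24)² = (-9)² = 81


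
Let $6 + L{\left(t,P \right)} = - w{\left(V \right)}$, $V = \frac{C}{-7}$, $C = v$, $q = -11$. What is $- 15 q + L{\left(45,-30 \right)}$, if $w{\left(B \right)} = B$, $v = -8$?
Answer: $\frac{1105}{7} \approx 157.86$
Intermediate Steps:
$C = -8$
$V = \frac{8}{7}$ ($V = - \frac{8}{-7} = \left(-8\right) \left(- \frac{1}{7}\right) = \frac{8}{7} \approx 1.1429$)
$L{\left(t,P \right)} = - \frac{50}{7}$ ($L{\left(t,P \right)} = -6 - \frac{8}{7} = - \frac{50}{7}$)
$- 15 q + L{\left(45,-30 \right)} = \left(-15\right) \left(-11\right) - \frac{50}{7} = 165 - \frac{50}{7} = \frac{1105}{7}$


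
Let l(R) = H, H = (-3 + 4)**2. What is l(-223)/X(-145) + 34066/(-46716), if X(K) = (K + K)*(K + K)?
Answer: -716225971/982203900 ≈ -0.72920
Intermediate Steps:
X(K) = 4*K**2 (X(K) = (2*K)*(2*K) = 4*K**2)
H = 1 (H = 1**2 = 1)
l(R) = 1
l(-223)/X(-145) + 34066/(-46716) = 1/(4*(-145)**2) + 34066/(-46716) = 1/(4*21025) + 34066*(-1/46716) = 1/84100 - 17033/23358 = -716225971/982203900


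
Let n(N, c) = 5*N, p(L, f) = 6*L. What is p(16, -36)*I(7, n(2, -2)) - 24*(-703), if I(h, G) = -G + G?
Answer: 16872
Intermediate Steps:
I(h, G) = 0
p(16, -36)*I(7, n(2, -2)) - 24*(-703) = (6*16)*0 - 24*(-703) = 96*0 + 16872 = 0 + 16872 = 16872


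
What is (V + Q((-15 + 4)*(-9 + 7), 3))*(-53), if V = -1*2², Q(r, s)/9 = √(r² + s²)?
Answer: 212 - 477*√493 ≈ -10379.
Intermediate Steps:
Q(r, s) = 9*√(r² + s²)
V = -4 (V = -1*4 = -4)
(V + Q((-15 + 4)*(-9 + 7), 3))*(-53) = (-4 + 9*√(((-15 + 4)*(-9 + 7))² + 3²))*(-53) = (-4 + 9*√((-11*(-2))² + 9))*(-53) = (-4 + 9*√(22² + 9))*(-53) = (-4 + 9*√(484 + 9))*(-53) = (-4 + 9*√493)*(-53) = 212 - 477*√493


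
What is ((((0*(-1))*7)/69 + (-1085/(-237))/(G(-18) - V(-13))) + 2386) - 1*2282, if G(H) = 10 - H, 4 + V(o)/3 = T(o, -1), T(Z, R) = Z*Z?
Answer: 11509531/110679 ≈ 103.99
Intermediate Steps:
T(Z, R) = Z²
V(o) = -12 + 3*o²
((((0*(-1))*7)/69 + (-1085/(-237))/(G(-18) - V(-13))) + 2386) - 1*2282 = ((((0*(-1))*7)/69 + (-1085/(-237))/((10 - 1*(-18)) - (-12 + 3*(-13)²))) + 2386) - 1*2282 = (((0*7)*(1/69) + (-1085*(-1/237))/((10 + 18) - (-12 + 3*169))) + 2386) - 2282 = ((0*(1/69) + 1085/(237*(28 - (-12 + 507)))) + 2386) - 2282 = ((0 + 1085/(237*(28 - 1*495))) + 2386) - 2282 = ((0 + 1085/(237*(28 - 495))) + 2386) - 2282 = ((0 + (1085/237)/(-467)) + 2386) - 2282 = ((0 + (1085/237)*(-1/467)) + 2386) - 2282 = ((0 - 1085/110679) + 2386) - 2282 = (-1085/110679 + 2386) - 2282 = 264079009/110679 - 2282 = 11509531/110679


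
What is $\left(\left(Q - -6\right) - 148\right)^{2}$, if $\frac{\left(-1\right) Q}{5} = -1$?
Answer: $18769$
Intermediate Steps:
$Q = 5$ ($Q = \left(-5\right) \left(-1\right) = 5$)
$\left(\left(Q - -6\right) - 148\right)^{2} = \left(\left(5 - -6\right) - 148\right)^{2} = \left(\left(5 + 6\right) - 148\right)^{2} = \left(11 - 148\right)^{2} = \left(-137\right)^{2} = 18769$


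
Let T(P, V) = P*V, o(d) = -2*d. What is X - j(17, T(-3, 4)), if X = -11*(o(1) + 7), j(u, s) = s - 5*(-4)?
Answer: -63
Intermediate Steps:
j(u, s) = 20 + s (j(u, s) = s + 20 = 20 + s)
X = -55 (X = -11*(-2*1 + 7) = -11*(-2 + 7) = -11*5 = -55)
X - j(17, T(-3, 4)) = -55 - (20 - 3*4) = -55 - (20 - 12) = -55 - 1*8 = -55 - 8 = -63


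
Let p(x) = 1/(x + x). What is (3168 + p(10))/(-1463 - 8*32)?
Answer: -63361/34380 ≈ -1.8430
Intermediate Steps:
p(x) = 1/(2*x)
(3168 + p(10))/(-1463 - 8*32) = (3168 + (1/2)/10)/(-1463 - 8*32) = (3168 + (1/2)*(1/10))/(-1463 - 256) = (3168 + 1/20)/(-1719) = (63361/20)*(-1/1719) = -63361/34380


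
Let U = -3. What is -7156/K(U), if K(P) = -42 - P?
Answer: 7156/39 ≈ 183.49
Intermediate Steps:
-7156/K(U) = -7156/(-42 - 1*(-3)) = -7156/(-42 + 3) = -7156/(-39) = -7156*(-1/39) = 7156/39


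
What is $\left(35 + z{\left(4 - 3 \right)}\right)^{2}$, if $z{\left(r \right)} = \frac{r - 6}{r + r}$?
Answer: $\frac{4225}{4} \approx 1056.3$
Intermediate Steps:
$z{\left(r \right)} = \frac{-6 + r}{2 r}$
$\left(35 + z{\left(4 - 3 \right)}\right)^{2} = \left(35 + \frac{-6 + \left(4 - 3\right)}{2 \left(4 - 3\right)}\right)^{2} = \left(35 + \frac{-6 + 1}{2 \cdot 1}\right)^{2} = \left(35 + \frac{1}{2} \cdot 1 \left(-5\right)\right)^{2} = \left(35 - \frac{5}{2}\right)^{2} = \left(\frac{65}{2}\right)^{2} = \frac{4225}{4}$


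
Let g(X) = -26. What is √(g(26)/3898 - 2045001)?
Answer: I*√7768142868938/1949 ≈ 1430.0*I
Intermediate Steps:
√(g(26)/3898 - 2045001) = √(-26/3898 - 2045001) = √(-26*1/3898 - 2045001) = √(-13/1949 - 2045001) = √(-3985706962/1949) = I*√7768142868938/1949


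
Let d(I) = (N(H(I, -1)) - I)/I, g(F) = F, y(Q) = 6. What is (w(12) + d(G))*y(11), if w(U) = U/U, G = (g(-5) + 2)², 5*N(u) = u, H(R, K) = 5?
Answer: ⅔ ≈ 0.66667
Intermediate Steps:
N(u) = u/5
G = 9 (G = (-5 + 2)² = (-3)² = 9)
w(U) = 1
d(I) = (1 - I)/I (d(I) = ((⅕)*5 - I)/I = (1 - I)/I)
(w(12) + d(G))*y(11) = (1 + (1 - 1*9)/9)*6 = (1 + (1 - 9)/9)*6 = (1 + (⅑)*(-8))*6 = (1 - 8/9)*6 = (⅑)*6 = ⅔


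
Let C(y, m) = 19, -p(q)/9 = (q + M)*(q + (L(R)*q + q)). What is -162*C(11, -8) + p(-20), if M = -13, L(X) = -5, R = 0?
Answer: 14742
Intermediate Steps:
p(q) = 27*q*(-13 + q) (p(q) = -9*(q - 13)*(q + (-5*q + q)) = -9*(-13 + q)*(q - 4*q) = -9*(-13 + q)*(-3*q) = -(-27)*q*(-13 + q) = 27*q*(-13 + q))
-162*C(11, -8) + p(-20) = -162*19 + 27*(-20)*(-13 - 20) = -3078 + 27*(-20)*(-33) = -3078 + 17820 = 14742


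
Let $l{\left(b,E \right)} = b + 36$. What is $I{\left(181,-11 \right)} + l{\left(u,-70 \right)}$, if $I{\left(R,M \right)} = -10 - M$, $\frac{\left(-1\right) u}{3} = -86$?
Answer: $295$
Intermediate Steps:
$u = 258$ ($u = \left(-3\right) \left(-86\right) = 258$)
$l{\left(b,E \right)} = 36 + b$
$I{\left(181,-11 \right)} + l{\left(u,-70 \right)} = \left(-10 - -11\right) + \left(36 + 258\right) = \left(-10 + 11\right) + 294 = 1 + 294 = 295$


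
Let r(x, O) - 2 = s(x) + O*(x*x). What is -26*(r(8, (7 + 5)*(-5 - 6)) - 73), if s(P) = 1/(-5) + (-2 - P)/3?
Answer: 3323788/15 ≈ 2.2159e+5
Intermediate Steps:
s(P) = -13/15 - P/3 (s(P) = 1*(-1/5) + (-2 - P)*(1/3) = -1/5 + (-2/3 - P/3) = -13/15 - P/3)
r(x, O) = 17/15 - x/3 + O*x**2 (r(x, O) = 2 + ((-13/15 - x/3) + O*(x*x)) = 2 + ((-13/15 - x/3) + O*x**2) = 2 + (-13/15 - x/3 + O*x**2) = 17/15 - x/3 + O*x**2)
-26*(r(8, (7 + 5)*(-5 - 6)) - 73) = -26*((17/15 - 1/3*8 + ((7 + 5)*(-5 - 6))*8**2) - 73) = -26*((17/15 - 8/3 + (12*(-11))*64) - 73) = -26*((17/15 - 8/3 - 132*64) - 73) = -26*((17/15 - 8/3 - 8448) - 73) = -26*(-126743/15 - 73) = -26*(-127838/15) = 3323788/15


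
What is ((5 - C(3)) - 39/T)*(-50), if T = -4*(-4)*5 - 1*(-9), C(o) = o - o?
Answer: -20300/89 ≈ -228.09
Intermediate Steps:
C(o) = 0
T = 89 (T = 16*5 + 9 = 80 + 9 = 89)
((5 - C(3)) - 39/T)*(-50) = ((5 - 1*0) - 39/89)*(-50) = ((5 + 0) - 39*1/89)*(-50) = (5 - 39/89)*(-50) = (406/89)*(-50) = -20300/89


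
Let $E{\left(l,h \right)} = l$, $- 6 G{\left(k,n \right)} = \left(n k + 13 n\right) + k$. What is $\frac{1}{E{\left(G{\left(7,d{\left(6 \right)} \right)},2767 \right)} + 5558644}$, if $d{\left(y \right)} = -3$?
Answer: $\frac{6}{33351917} \approx 1.799 \cdot 10^{-7}$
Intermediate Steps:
$G{\left(k,n \right)} = - \frac{13 n}{6} - \frac{k}{6} - \frac{k n}{6}$ ($G{\left(k,n \right)} = - \frac{\left(n k + 13 n\right) + k}{6} = - \frac{\left(k n + 13 n\right) + k}{6} = - \frac{\left(13 n + k n\right) + k}{6} = - \frac{k + 13 n + k n}{6} = - \frac{13 n}{6} - \frac{k}{6} - \frac{k n}{6}$)
$\frac{1}{E{\left(G{\left(7,d{\left(6 \right)} \right)},2767 \right)} + 5558644} = \frac{1}{\left(\left(- \frac{13}{6}\right) \left(-3\right) - \frac{7}{6} - \frac{7}{6} \left(-3\right)\right) + 5558644} = \frac{1}{\left(\frac{13}{2} - \frac{7}{6} + \frac{7}{2}\right) + 5558644} = \frac{1}{\frac{53}{6} + 5558644} = \frac{1}{\frac{33351917}{6}} = \frac{6}{33351917}$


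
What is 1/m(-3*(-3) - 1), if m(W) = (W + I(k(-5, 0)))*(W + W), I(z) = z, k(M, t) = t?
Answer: 1/128 ≈ 0.0078125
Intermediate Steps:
m(W) = 2*W² (m(W) = (W + 0)*(W + W) = W*(2*W) = 2*W²)
1/m(-3*(-3) - 1) = 1/(2*(-3*(-3) - 1)²) = 1/(2*(9 - 1)²) = 1/(2*8²) = 1/(2*64) = 1/128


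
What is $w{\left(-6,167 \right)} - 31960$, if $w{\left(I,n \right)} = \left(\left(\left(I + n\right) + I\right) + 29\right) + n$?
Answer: $-31609$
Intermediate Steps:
$w{\left(I,n \right)} = 29 + 2 I + 2 n$ ($w{\left(I,n \right)} = \left(\left(n + 2 I\right) + 29\right) + n = \left(29 + n + 2 I\right) + n = 29 + 2 I + 2 n$)
$w{\left(-6,167 \right)} - 31960 = \left(29 + 2 \left(-6\right) + 2 \cdot 167\right) - 31960 = \left(29 - 12 + 334\right) - 31960 = 351 - 31960 = -31609$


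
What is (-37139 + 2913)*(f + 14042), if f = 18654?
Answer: -1119053296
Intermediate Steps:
(-37139 + 2913)*(f + 14042) = (-37139 + 2913)*(18654 + 14042) = -34226*32696 = -1119053296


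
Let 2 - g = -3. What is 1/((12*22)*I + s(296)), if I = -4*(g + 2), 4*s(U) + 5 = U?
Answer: -4/29277 ≈ -0.00013663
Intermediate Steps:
g = 5 (g = 2 - 1*(-3) = 2 + 3 = 5)
s(U) = -5/4 + U/4
I = -28 (I = -4*(5 + 2) = -4*7 = -28)
1/((12*22)*I + s(296)) = 1/((12*22)*(-28) + (-5/4 + (¼)*296)) = 1/(264*(-28) + (-5/4 + 74)) = 1/(-7392 + 291/4) = 1/(-29277/4) = -4/29277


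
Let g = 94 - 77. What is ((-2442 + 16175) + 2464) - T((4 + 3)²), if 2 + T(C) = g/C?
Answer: 793734/49 ≈ 16199.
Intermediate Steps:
g = 17
T(C) = -2 + 17/C
((-2442 + 16175) + 2464) - T((4 + 3)²) = ((-2442 + 16175) + 2464) - (-2 + 17/((4 + 3)²)) = (13733 + 2464) - (-2 + 17/(7²)) = 16197 - (-2 + 17/49) = 16197 - 1*(-81/49) = 16197 + 81/49 = 793734/49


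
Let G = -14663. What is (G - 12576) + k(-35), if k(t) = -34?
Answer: -27273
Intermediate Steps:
(G - 12576) + k(-35) = (-14663 - 12576) - 34 = -27239 - 34 = -27273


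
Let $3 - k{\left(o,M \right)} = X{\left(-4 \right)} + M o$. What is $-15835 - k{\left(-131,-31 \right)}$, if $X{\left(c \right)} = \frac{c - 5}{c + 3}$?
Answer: $-11768$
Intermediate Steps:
$X{\left(c \right)} = \frac{-5 + c}{3 + c}$
$k{\left(o,M \right)} = -6 - M o$ ($k{\left(o,M \right)} = 3 - \left(\frac{-5 - 4}{3 - 4} + M o\right) = 3 - \left(\frac{1}{-1} \left(-9\right) + M o\right) = 3 - \left(\left(-1\right) \left(-9\right) + M o\right) = 3 - \left(9 + M o\right) = -6 - M o$)
$-15835 - k{\left(-131,-31 \right)} = -15835 - \left(-6 - \left(-31\right) \left(-131\right)\right) = -15835 - \left(-6 - 4061\right) = -15835 - -4067 = -15835 + 4067 = -11768$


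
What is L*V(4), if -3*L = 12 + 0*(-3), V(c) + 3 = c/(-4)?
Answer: 16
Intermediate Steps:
V(c) = -3 - c/4 (V(c) = -3 + c/(-4) = -3 + c*(-¼) = -3 - c/4)
L = -4 (L = -(12 + 0*(-3))/3 = -(12 + 0)/3 = -⅓*12 = -4)
L*V(4) = -4*(-3 - ¼*4) = -4*(-3 - 1) = -4*(-4) = 16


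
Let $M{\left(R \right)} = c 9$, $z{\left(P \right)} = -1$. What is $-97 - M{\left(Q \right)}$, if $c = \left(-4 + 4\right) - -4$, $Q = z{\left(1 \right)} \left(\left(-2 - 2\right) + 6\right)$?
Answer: $-133$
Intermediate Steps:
$Q = -2$ ($Q = - (\left(-2 - 2\right) + 6) = - (-4 + 6) = \left(-1\right) 2 = -2$)
$c = 4$ ($c = 0 + 4 = 4$)
$M{\left(R \right)} = 36$ ($M{\left(R \right)} = 4 \cdot 9 = 36$)
$-97 - M{\left(Q \right)} = -97 - 36 = -133$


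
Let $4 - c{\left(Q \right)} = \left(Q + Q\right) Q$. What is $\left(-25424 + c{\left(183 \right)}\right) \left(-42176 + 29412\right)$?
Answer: $1179368072$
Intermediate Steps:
$c{\left(Q \right)} = 4 - 2 Q^{2}$ ($c{\left(Q \right)} = 4 - \left(Q + Q\right) Q = 4 - 2 Q Q = 4 - 2 Q^{2}$)
$\left(-25424 + c{\left(183 \right)}\right) \left(-42176 + 29412\right) = \left(-25424 + \left(4 - 2 \cdot 183^{2}\right)\right) \left(-42176 + 29412\right) = \left(-25424 + \left(4 - 66978\right)\right) \left(-12764\right) = \left(-25424 - 66974\right) \left(-12764\right) = \left(-92398\right) \left(-12764\right) = 1179368072$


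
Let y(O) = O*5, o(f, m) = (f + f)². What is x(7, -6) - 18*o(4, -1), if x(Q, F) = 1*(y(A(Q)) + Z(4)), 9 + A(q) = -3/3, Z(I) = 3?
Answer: -1199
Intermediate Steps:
o(f, m) = 4*f² (o(f, m) = (2*f)² = 4*f²)
A(q) = -10 (A(q) = -9 - 3/3 = -9 - 3*⅓ = -9 - 1 = -10)
y(O) = 5*O
x(Q, F) = -47 (x(Q, F) = 1*(5*(-10) + 3) = 1*(-50 + 3) = 1*(-47) = -47)
x(7, -6) - 18*o(4, -1) = -47 - 72*4² = -47 - 72*16 = -47 - 18*64 = -47 - 1152 = -1199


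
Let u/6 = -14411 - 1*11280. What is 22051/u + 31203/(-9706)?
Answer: -54607007/16262403 ≈ -3.3579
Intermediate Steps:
u = -154146 (u = 6*(-14411 - 1*11280) = 6*(-14411 - 11280) = 6*(-25691) = -154146)
22051/u + 31203/(-9706) = 22051/(-154146) + 31203/(-9706) = 22051*(-1/154146) + 31203*(-1/9706) = -22051/154146 - 31203/9706 = -54607007/16262403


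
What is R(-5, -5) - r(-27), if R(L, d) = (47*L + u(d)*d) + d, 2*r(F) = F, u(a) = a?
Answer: -403/2 ≈ -201.50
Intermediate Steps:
r(F) = F/2
R(L, d) = d + d² + 47*L (R(L, d) = (47*L + d*d) + d = (47*L + d²) + d = (d² + 47*L) + d = d + d² + 47*L)
R(-5, -5) - r(-27) = (-5 + (-5)² + 47*(-5)) - (-27)/2 = (-5 + 25 - 235) - 1*(-27/2) = -215 + 27/2 = -403/2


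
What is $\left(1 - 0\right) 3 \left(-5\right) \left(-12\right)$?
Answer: $180$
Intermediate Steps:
$\left(1 - 0\right) 3 \left(-5\right) \left(-12\right) = \left(1 + 0\right) \left(-15\right) \left(-12\right) = 1 \left(-15\right) \left(-12\right) = \left(-15\right) \left(-12\right) = 180$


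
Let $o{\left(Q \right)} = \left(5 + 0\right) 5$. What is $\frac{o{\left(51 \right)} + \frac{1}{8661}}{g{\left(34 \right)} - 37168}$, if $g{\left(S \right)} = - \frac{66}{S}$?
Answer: $- \frac{3680942}{5472790629} \approx -0.00067259$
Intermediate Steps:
$o{\left(Q \right)} = 25$ ($o{\left(Q \right)} = 5 \cdot 5 = 25$)
$\frac{o{\left(51 \right)} + \frac{1}{8661}}{g{\left(34 \right)} - 37168} = \frac{25 + \frac{1}{8661}}{- \frac{66}{34} - 37168} = \frac{25 + \frac{1}{8661}}{\left(-66\right) \frac{1}{34} - 37168} = \frac{216526}{8661 \left(- \frac{33}{17} - 37168\right)} = \frac{216526}{8661 \left(- \frac{631889}{17}\right)} = \frac{216526}{8661} \left(- \frac{17}{631889}\right) = - \frac{3680942}{5472790629}$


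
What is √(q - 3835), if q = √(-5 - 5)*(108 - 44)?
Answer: √(-3835 + 64*I*√10) ≈ 1.6335 + 61.949*I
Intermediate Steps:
q = 64*I*√10 (q = √(-10)*64 = (I*√10)*64 = 64*I*√10 ≈ 202.39*I)
√(q - 3835) = √(64*I*√10 - 3835) = √(-3835 + 64*I*√10)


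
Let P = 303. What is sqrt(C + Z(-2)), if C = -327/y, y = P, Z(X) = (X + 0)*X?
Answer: sqrt(29795)/101 ≈ 1.7090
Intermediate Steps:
Z(X) = X**2 (Z(X) = X*X = X**2)
y = 303
C = -109/101 (C = -327/303 = -327*1/303 = -109/101 ≈ -1.0792)
sqrt(C + Z(-2)) = sqrt(-109/101 + (-2)**2) = sqrt(-109/101 + 4) = sqrt(295/101) = sqrt(29795)/101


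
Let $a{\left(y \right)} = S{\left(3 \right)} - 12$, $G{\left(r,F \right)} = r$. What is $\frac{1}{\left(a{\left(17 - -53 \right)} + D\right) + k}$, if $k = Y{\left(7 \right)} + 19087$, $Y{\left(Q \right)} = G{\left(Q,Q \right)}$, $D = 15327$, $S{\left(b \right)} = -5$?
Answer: $\frac{1}{34404} \approx 2.9066 \cdot 10^{-5}$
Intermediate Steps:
$Y{\left(Q \right)} = Q$
$a{\left(y \right)} = -17$ ($a{\left(y \right)} = -5 - 12 = -17$)
$k = 19094$ ($k = 7 + 19087 = 19094$)
$\frac{1}{\left(a{\left(17 - -53 \right)} + D\right) + k} = \frac{1}{\left(-17 + 15327\right) + 19094} = \frac{1}{15310 + 19094} = \frac{1}{34404}$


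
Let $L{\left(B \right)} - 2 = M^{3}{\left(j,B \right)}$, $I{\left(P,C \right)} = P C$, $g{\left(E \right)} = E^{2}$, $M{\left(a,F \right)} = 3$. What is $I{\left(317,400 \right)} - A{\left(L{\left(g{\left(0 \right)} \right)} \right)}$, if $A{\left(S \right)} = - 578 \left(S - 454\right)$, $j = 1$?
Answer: $-118850$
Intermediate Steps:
$I{\left(P,C \right)} = C P$
$L{\left(B \right)} = 29$ ($L{\left(B \right)} = 2 + 3^{3} = 2 + 27 = 29$)
$A{\left(S \right)} = 262412 - 578 S$ ($A{\left(S \right)} = - 578 \left(-454 + S\right) = 262412 - 578 S$)
$I{\left(317,400 \right)} - A{\left(L{\left(g{\left(0 \right)} \right)} \right)} = 400 \cdot 317 - \left(262412 - 16762\right) = 126800 - \left(262412 - 16762\right) = 126800 - 245650 = -118850$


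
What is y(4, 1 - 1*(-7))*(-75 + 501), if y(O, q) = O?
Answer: 1704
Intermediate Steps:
y(4, 1 - 1*(-7))*(-75 + 501) = 4*(-75 + 501) = 4*426 = 1704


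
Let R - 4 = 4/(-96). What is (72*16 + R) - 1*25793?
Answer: -591289/24 ≈ -24637.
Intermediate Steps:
R = 95/24 (R = 4 + 4/(-96) = 4 + 4*(-1/96) = 4 - 1/24 = 95/24 ≈ 3.9583)
(72*16 + R) - 1*25793 = (72*16 + 95/24) - 1*25793 = (1152 + 95/24) - 25793 = 27743/24 - 25793 = -591289/24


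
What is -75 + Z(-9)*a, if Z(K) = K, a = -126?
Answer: 1059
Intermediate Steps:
-75 + Z(-9)*a = -75 - 9*(-126) = -75 + 1134 = 1059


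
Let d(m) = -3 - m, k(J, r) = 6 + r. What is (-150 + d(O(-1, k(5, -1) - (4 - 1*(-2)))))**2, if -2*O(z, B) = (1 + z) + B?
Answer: 94249/4 ≈ 23562.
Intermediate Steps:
O(z, B) = -1/2 - B/2 - z/2 (O(z, B) = -((1 + z) + B)/2 = -(1 + B + z)/2 = -1/2 - B/2 - z/2)
(-150 + d(O(-1, k(5, -1) - (4 - 1*(-2)))))**2 = (-150 + (-3 - (-1/2 - ((6 - 1) - (4 - 1*(-2)))/2 - 1/2*(-1))))**2 = (-150 + (-3 - (-1/2 - (5 - (4 + 2))/2 + 1/2)))**2 = (-150 + (-3 - (-1/2 - (5 - 1*6)/2 + 1/2)))**2 = (-150 + (-3 - (-1/2 - (5 - 6)/2 + 1/2)))**2 = (-150 + (-3 - (-1/2 - 1/2*(-1) + 1/2)))**2 = (-150 + (-3 - (-1/2 + 1/2 + 1/2)))**2 = (-150 + (-3 - 1*1/2))**2 = (-150 + (-3 - 1/2))**2 = (-150 - 7/2)**2 = (-307/2)**2 = 94249/4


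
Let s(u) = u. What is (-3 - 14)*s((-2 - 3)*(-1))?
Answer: -85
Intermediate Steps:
(-3 - 14)*s((-2 - 3)*(-1)) = (-3 - 14)*((-2 - 3)*(-1)) = -(-85)*(-1) = -17*5 = -85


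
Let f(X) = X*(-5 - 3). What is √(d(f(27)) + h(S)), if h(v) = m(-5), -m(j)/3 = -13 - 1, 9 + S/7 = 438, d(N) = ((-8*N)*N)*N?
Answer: √80621610 ≈ 8979.0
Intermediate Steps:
f(X) = -8*X (f(X) = X*(-8) = -8*X)
d(N) = -8*N³ (d(N) = (-8*N²)*N = -8*N³)
S = 3003 (S = -63 + 7*438 = -63 + 3066 = 3003)
m(j) = 42 (m(j) = -3*(-13 - 1) = -3*(-14) = 42)
h(v) = 42
√(d(f(27)) + h(S)) = √(-8*(-8*27)³ + 42) = √(-8*(-216)³ + 42) = √(-8*(-10077696) + 42) = √(80621568 + 42) = √80621610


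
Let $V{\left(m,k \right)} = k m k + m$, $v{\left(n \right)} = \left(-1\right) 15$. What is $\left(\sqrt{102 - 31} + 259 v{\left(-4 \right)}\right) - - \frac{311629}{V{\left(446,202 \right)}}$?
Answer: $- \frac{70702919921}{18199030} + \sqrt{71} \approx -3876.6$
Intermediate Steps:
$v{\left(n \right)} = -15$
$V{\left(m,k \right)} = m + m k^{2}$ ($V{\left(m,k \right)} = m k^{2} + m = m + m k^{2}$)
$\left(\sqrt{102 - 31} + 259 v{\left(-4 \right)}\right) - - \frac{311629}{V{\left(446,202 \right)}} = \left(\sqrt{102 - 31} + 259 \left(-15\right)\right) - - \frac{311629}{446 \left(1 + 202^{2}\right)} = \left(\sqrt{71} - 3885\right) - - \frac{311629}{446 \left(1 + 40804\right)} = \left(-3885 + \sqrt{71}\right) - - \frac{311629}{446 \cdot 40805} = \left(-3885 + \sqrt{71}\right) - - \frac{311629}{18199030} = \left(-3885 + \sqrt{71}\right) + \frac{311629}{18199030} = - \frac{70702919921}{18199030} + \sqrt{71}$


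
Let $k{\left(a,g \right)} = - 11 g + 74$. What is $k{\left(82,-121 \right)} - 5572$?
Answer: $-4167$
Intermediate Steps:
$k{\left(a,g \right)} = 74 - 11 g$
$k{\left(82,-121 \right)} - 5572 = \left(74 - -1331\right) - 5572 = \left(74 + 1331\right) - 5572 = 1405 - 5572 = -4167$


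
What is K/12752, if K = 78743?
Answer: 78743/12752 ≈ 6.1749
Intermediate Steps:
K/12752 = 78743/12752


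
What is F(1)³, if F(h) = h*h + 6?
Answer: 343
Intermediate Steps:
F(h) = 6 + h² (F(h) = h² + 6 = 6 + h²)
F(1)³ = (6 + 1²)³ = (6 + 1)³ = 7³ = 343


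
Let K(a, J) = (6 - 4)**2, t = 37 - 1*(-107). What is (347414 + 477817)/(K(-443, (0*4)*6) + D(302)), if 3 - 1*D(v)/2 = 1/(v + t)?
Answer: 61342171/743 ≈ 82560.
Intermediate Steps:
t = 144 (t = 37 + 107 = 144)
K(a, J) = 4 (K(a, J) = 2**2 = 4)
D(v) = 6 - 2/(144 + v) (D(v) = 6 - 2/(v + 144) = 6 - 2/(144 + v))
(347414 + 477817)/(K(-443, (0*4)*6) + D(302)) = (347414 + 477817)/(4 + 2*(431 + 3*302)/(144 + 302)) = 825231/(4 + 2*(431 + 906)/446) = 825231/(4 + 2*(1/446)*1337) = 825231/(4 + 1337/223) = 825231/(2229/223) = 825231*(223/2229) = 61342171/743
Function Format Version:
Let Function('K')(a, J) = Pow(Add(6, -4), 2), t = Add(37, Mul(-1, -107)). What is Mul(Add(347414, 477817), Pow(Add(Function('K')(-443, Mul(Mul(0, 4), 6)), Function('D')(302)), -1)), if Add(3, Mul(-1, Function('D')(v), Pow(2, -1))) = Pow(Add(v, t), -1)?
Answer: Rational(61342171, 743) ≈ 82560.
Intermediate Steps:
t = 144 (t = Add(37, 107) = 144)
Function('K')(a, J) = 4 (Function('K')(a, J) = Pow(2, 2) = 4)
Function('D')(v) = Add(6, Mul(-2, Pow(Add(144, v), -1))) (Function('D')(v) = Add(6, Mul(-2, Pow(Add(v, 144), -1))) = Add(6, Mul(-2, Pow(Add(144, v), -1))))
Mul(Add(347414, 477817), Pow(Add(Function('K')(-443, Mul(Mul(0, 4), 6)), Function('D')(302)), -1)) = Mul(Add(347414, 477817), Pow(Add(4, Mul(2, Pow(Add(144, 302), -1), Add(431, Mul(3, 302)))), -1)) = Mul(825231, Pow(Add(4, Mul(2, Pow(446, -1), Add(431, 906))), -1)) = Mul(825231, Pow(Add(4, Mul(2, Rational(1, 446), 1337)), -1)) = Mul(825231, Pow(Add(4, Rational(1337, 223)), -1)) = Mul(825231, Pow(Rational(2229, 223), -1)) = Mul(825231, Rational(223, 2229)) = Rational(61342171, 743)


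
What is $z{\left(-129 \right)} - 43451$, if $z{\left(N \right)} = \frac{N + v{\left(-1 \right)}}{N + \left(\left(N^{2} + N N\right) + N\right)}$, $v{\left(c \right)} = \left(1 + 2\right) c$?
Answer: $- \frac{119577163}{2752} \approx -43451.0$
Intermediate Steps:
$v{\left(c \right)} = 3 c$
$z{\left(N \right)} = \frac{-3 + N}{2 N + 2 N^{2}}$ ($z{\left(N \right)} = \frac{N + 3 \left(-1\right)}{N + \left(\left(N^{2} + N N\right) + N\right)} = \frac{N - 3}{N + \left(\left(N^{2} + N^{2}\right) + N\right)} = \frac{-3 + N}{N + \left(2 N^{2} + N\right)} = \frac{-3 + N}{N + \left(N + 2 N^{2}\right)} = \frac{-3 + N}{2 N + 2 N^{2}}$)
$z{\left(-129 \right)} - 43451 = \frac{-3 - 129}{2 \left(-129\right) \left(1 - 129\right)} - 43451 = \frac{1}{2} \left(- \frac{1}{129}\right) \frac{1}{-128} \left(-132\right) - 43451 = \frac{1}{2} \left(- \frac{1}{129}\right) \left(- \frac{1}{128}\right) \left(-132\right) - 43451 = - \frac{11}{2752} - 43451 = - \frac{119577163}{2752}$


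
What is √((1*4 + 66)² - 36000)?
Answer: 10*I*√311 ≈ 176.35*I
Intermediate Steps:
√((1*4 + 66)² - 36000) = √((4 + 66)² - 36000) = √(70² - 36000) = √(4900 - 36000) = √(-31100) = 10*I*√311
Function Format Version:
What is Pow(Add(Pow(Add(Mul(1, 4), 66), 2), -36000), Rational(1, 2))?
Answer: Mul(10, I, Pow(311, Rational(1, 2))) ≈ Mul(176.35, I)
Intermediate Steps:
Pow(Add(Pow(Add(Mul(1, 4), 66), 2), -36000), Rational(1, 2)) = Pow(Add(Pow(Add(4, 66), 2), -36000), Rational(1, 2)) = Pow(Add(Pow(70, 2), -36000), Rational(1, 2)) = Pow(Add(4900, -36000), Rational(1, 2)) = Pow(-31100, Rational(1, 2)) = Mul(10, I, Pow(311, Rational(1, 2)))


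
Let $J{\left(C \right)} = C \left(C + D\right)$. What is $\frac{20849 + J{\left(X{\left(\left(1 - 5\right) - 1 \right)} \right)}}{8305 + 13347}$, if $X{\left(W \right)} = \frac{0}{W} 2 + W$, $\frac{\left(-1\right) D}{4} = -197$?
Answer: $\frac{8467}{10826} \approx 0.7821$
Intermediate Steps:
$D = 788$ ($D = \left(-4\right) \left(-197\right) = 788$)
$X{\left(W \right)} = W$ ($X{\left(W \right)} = 0 \cdot 2 + W = 0 + W = W$)
$J{\left(C \right)} = C \left(788 + C\right)$ ($J{\left(C \right)} = C \left(C + 788\right) = C \left(788 + C\right)$)
$\frac{20849 + J{\left(X{\left(\left(1 - 5\right) - 1 \right)} \right)}}{8305 + 13347} = \frac{20849 + \left(\left(1 - 5\right) - 1\right) \left(788 + \left(\left(1 - 5\right) - 1\right)\right)}{8305 + 13347} = \frac{20849 + \left(-4 - 1\right) \left(788 - 5\right)}{21652} = \left(20849 - 5 \left(788 - 5\right)\right) \frac{1}{21652} = \left(20849 - 3915\right) \frac{1}{21652} = 16934 \cdot \frac{1}{21652} = \frac{8467}{10826}$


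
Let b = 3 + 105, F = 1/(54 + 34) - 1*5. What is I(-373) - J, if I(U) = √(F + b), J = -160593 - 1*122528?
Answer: 283121 + 7*√4070/44 ≈ 2.8313e+5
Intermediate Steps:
J = -283121 (J = -160593 - 122528 = -283121)
F = -439/88 (F = 1/88 - 5 = -439/88 ≈ -4.9886)
b = 108
I(U) = 7*√4070/44 (I(U) = √(-439/88 + 108) = √(9065/88) = 7*√4070/44)
I(-373) - J = 7*√4070/44 - 1*(-283121) = 7*√4070/44 + 283121 = 283121 + 7*√4070/44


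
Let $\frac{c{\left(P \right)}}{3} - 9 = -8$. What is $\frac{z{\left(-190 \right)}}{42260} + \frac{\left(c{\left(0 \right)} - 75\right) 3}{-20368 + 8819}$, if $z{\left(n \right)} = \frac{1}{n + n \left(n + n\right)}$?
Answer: $\frac{657318813149}{35145253887400} \approx 0.018703$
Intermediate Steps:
$c{\left(P \right)} = 3$ ($c{\left(P \right)} = 27 + 3 \left(-8\right) = 27 - 24 = 3$)
$z{\left(n \right)} = \frac{1}{n + 2 n^{2}}$ ($z{\left(n \right)} = \frac{1}{n + n 2 n} = \frac{1}{n + 2 n^{2}}$)
$\frac{z{\left(-190 \right)}}{42260} + \frac{\left(c{\left(0 \right)} - 75\right) 3}{-20368 + 8819} = \frac{\frac{1}{-190} \frac{1}{1 + 2 \left(-190\right)}}{42260} + \frac{\left(3 - 75\right) 3}{-20368 + 8819} = - \frac{1}{190 \left(1 - 380\right)} \frac{1}{42260} + \frac{\left(-72\right) 3}{-11549} = - \frac{1}{190 \left(-379\right)} \frac{1}{42260} - - \frac{216}{11549} = \left(- \frac{1}{190}\right) \left(- \frac{1}{379}\right) \frac{1}{42260} + \frac{216}{11549} = \frac{1}{72010} \cdot \frac{1}{42260} + \frac{216}{11549} = \frac{1}{3043142600} + \frac{216}{11549} = \frac{657318813149}{35145253887400}$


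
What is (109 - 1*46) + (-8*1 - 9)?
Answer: 46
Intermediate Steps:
(109 - 1*46) + (-8*1 - 9) = (109 - 46) + (-8 - 9) = 63 - 17 = 46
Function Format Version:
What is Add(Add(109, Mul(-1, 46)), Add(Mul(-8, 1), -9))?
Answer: 46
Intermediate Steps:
Add(Add(109, Mul(-1, 46)), Add(Mul(-8, 1), -9)) = Add(Add(109, -46), Add(-8, -9)) = Add(63, -17) = 46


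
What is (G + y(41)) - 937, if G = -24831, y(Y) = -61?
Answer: -25829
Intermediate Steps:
(G + y(41)) - 937 = (-24831 - 61) - 937 = -24892 - 937 = -25829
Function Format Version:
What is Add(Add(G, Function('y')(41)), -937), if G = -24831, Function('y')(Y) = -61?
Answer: -25829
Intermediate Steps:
Add(Add(G, Function('y')(41)), -937) = Add(Add(-24831, -61), -937) = Add(-24892, -937) = -25829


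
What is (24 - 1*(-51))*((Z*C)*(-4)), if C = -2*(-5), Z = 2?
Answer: -6000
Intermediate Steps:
C = 10
(24 - 1*(-51))*((Z*C)*(-4)) = (24 - 1*(-51))*((2*10)*(-4)) = (24 + 51)*(20*(-4)) = 75*(-80) = -6000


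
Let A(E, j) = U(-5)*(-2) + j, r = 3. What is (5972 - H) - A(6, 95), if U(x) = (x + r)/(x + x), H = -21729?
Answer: 138032/5 ≈ 27606.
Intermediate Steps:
U(x) = (3 + x)/(2*x) (U(x) = (x + 3)/(x + x) = (3 + x)/((2*x)) = (3 + x)*(1/(2*x)) = (3 + x)/(2*x))
A(E, j) = -2/5 + j (A(E, j) = ((1/2)*(3 - 5)/(-5))*(-2) + j = ((1/2)*(-1/5)*(-2))*(-2) + j = (1/5)*(-2) + j = -2/5 + j)
(5972 - H) - A(6, 95) = (5972 - 1*(-21729)) - (-2/5 + 95) = (5972 + 21729) - 1*473/5 = 27701 - 473/5 = 138032/5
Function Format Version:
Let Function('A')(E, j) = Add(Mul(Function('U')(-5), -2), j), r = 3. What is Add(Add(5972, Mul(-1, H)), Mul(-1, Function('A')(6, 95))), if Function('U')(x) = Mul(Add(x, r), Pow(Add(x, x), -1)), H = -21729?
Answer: Rational(138032, 5) ≈ 27606.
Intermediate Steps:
Function('U')(x) = Mul(Rational(1, 2), Pow(x, -1), Add(3, x)) (Function('U')(x) = Mul(Add(x, 3), Pow(Add(x, x), -1)) = Mul(Add(3, x), Pow(Mul(2, x), -1)) = Mul(Add(3, x), Mul(Rational(1, 2), Pow(x, -1))) = Mul(Rational(1, 2), Pow(x, -1), Add(3, x)))
Function('A')(E, j) = Add(Rational(-2, 5), j) (Function('A')(E, j) = Add(Mul(Mul(Rational(1, 2), Pow(-5, -1), Add(3, -5)), -2), j) = Add(Mul(Mul(Rational(1, 2), Rational(-1, 5), -2), -2), j) = Add(Mul(Rational(1, 5), -2), j) = Add(Rational(-2, 5), j))
Add(Add(5972, Mul(-1, H)), Mul(-1, Function('A')(6, 95))) = Add(Add(5972, Mul(-1, -21729)), Mul(-1, Add(Rational(-2, 5), 95))) = Add(Add(5972, 21729), Mul(-1, Rational(473, 5))) = Add(27701, Rational(-473, 5)) = Rational(138032, 5)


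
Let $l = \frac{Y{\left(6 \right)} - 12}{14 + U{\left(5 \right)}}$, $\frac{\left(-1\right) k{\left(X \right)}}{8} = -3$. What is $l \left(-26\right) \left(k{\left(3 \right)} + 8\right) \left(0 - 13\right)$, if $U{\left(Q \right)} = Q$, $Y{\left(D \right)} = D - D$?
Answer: $- \frac{129792}{19} \approx -6831.2$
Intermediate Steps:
$Y{\left(D \right)} = 0$
$k{\left(X \right)} = 24$ ($k{\left(X \right)} = \left(-8\right) \left(-3\right) = 24$)
$l = - \frac{12}{19}$ ($l = \frac{0 - 12}{14 + 5} = - \frac{12}{19} \approx -0.63158$)
$l \left(-26\right) \left(k{\left(3 \right)} + 8\right) \left(0 - 13\right) = \left(- \frac{12}{19}\right) \left(-26\right) \left(24 + 8\right) \left(0 - 13\right) = \frac{312 \cdot 32 \left(-13\right)}{19} = \frac{312}{19} \left(-416\right) = - \frac{129792}{19}$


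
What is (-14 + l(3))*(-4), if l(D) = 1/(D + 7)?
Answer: 278/5 ≈ 55.600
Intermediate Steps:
l(D) = 1/(7 + D)
(-14 + l(3))*(-4) = (-14 + 1/(7 + 3))*(-4) = (-14 + 1/10)*(-4) = (-14 + ⅒)*(-4) = -139/10*(-4) = 278/5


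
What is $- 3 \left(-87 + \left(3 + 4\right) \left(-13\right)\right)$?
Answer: $534$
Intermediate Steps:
$- 3 \left(-87 + \left(3 + 4\right) \left(-13\right)\right) = - 3 \left(-87 + 7 \left(-13\right)\right) = - 3 \left(-87 - 91\right) = \left(-3\right) \left(-178\right) = 534$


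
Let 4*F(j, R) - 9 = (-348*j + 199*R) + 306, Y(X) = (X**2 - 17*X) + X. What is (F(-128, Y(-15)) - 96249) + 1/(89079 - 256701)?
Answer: -5187942806/83811 ≈ -61901.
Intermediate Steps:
Y(X) = X**2 - 16*X
F(j, R) = 315/4 - 87*j + 199*R/4 (F(j, R) = 9/4 + ((-348*j + 199*R) + 306)/4 = 9/4 + (306 - 348*j + 199*R)/4 = 9/4 + (153/2 - 87*j + 199*R/4) = 315/4 - 87*j + 199*R/4)
(F(-128, Y(-15)) - 96249) + 1/(89079 - 256701) = ((315/4 - 87*(-128) + 199*(-15*(-16 - 15))/4) - 96249) + 1/(89079 - 256701) = ((315/4 + 11136 + 199*(-15*(-31))/4) - 96249) + 1/(-167622) = ((315/4 + 11136 + (199/4)*465) - 96249) - 1/167622 = ((315/4 + 11136 + 92535/4) - 96249) - 1/167622 = (68697/2 - 96249) - 1/167622 = -123801/2 - 1/167622 = -5187942806/83811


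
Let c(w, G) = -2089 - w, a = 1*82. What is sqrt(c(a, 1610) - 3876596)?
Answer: I*sqrt(3878767) ≈ 1969.5*I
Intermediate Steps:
a = 82
sqrt(c(a, 1610) - 3876596) = sqrt((-2089 - 1*82) - 3876596) = sqrt((-2089 - 82) - 3876596) = sqrt(-2171 - 3876596) = sqrt(-3878767) = I*sqrt(3878767)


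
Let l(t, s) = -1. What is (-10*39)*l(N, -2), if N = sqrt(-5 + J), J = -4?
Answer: 390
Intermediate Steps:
N = 3*I (N = sqrt(-5 - 4) = sqrt(-9) = 3*I ≈ 3.0*I)
(-10*39)*l(N, -2) = -10*39*(-1) = -390*(-1) = 390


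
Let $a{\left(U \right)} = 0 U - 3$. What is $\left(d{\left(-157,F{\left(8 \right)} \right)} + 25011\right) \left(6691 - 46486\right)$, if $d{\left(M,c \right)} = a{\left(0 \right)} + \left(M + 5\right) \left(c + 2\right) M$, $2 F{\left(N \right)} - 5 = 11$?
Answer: $-10491872160$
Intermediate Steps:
$a{\left(U \right)} = -3$ ($a{\left(U \right)} = 0 - 3 = -3$)
$F{\left(N \right)} = 8$ ($F{\left(N \right)} = \frac{5}{2} + \frac{1}{2} \cdot 11 = \frac{5}{2} + \frac{11}{2} = 8$)
$d{\left(M,c \right)} = -3 + M \left(2 + c\right) \left(5 + M\right)$ ($d{\left(M,c \right)} = -3 + \left(M + 5\right) \left(c + 2\right) M = -3 + \left(5 + M\right) \left(2 + c\right) M = -3 + \left(2 + c\right) \left(5 + M\right) M = -3 + M \left(2 + c\right) \left(5 + M\right)$)
$\left(d{\left(-157,F{\left(8 \right)} \right)} + 25011\right) \left(6691 - 46486\right) = \left(\left(-3 + 2 \left(-157\right)^{2} + 10 \left(-157\right) + 8 \left(-157\right)^{2} + 5 \left(-157\right) 8\right) + 25011\right) \left(6691 - 46486\right) = \left(\left(-3 + 2 \cdot 24649 - 1570 + 8 \cdot 24649 - 6280\right) + 25011\right) \left(-39795\right) = \left(\left(-3 + 49298 - 1570 + 197192 - 6280\right) + 25011\right) \left(-39795\right) = \left(238637 + 25011\right) \left(-39795\right) = 263648 \left(-39795\right) = -10491872160$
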